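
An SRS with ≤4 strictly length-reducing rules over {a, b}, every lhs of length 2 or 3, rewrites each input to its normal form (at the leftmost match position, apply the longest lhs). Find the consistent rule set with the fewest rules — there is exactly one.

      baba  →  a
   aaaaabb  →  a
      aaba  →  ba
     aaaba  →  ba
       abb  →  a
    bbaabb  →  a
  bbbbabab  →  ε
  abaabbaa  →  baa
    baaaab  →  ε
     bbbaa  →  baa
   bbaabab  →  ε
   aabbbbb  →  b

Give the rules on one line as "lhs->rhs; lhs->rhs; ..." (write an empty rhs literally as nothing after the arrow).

ab->b; bab->; bb->a

  | baba => a
  | aaaaabb => aaaabb => aaabb => aabb => abb => bb => a
  | aaba => aba => ba
  | aaaba => aaba => aba => ba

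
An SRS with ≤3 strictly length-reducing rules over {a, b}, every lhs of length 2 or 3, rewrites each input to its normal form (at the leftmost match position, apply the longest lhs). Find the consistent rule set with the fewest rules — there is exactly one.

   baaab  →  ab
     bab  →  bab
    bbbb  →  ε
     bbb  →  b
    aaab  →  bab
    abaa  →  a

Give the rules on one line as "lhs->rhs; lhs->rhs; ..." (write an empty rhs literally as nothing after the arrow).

aa->b; bb->

  | baaab => bbab => ab
  | bab
  | bbbb => bb => ε
  | bbb => b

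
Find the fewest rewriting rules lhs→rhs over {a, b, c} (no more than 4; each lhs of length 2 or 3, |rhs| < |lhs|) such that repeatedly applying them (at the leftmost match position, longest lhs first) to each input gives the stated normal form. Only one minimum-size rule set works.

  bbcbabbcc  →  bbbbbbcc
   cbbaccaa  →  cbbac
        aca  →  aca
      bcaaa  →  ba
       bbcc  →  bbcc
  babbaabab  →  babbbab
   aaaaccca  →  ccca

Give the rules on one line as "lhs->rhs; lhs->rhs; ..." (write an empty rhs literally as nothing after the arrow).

aa->; caa->; cba->bb

  | bbcbabbcc => bbbbbbcc
  | cbbaccaa => cbbac
  | aca
  | bcaaa => ba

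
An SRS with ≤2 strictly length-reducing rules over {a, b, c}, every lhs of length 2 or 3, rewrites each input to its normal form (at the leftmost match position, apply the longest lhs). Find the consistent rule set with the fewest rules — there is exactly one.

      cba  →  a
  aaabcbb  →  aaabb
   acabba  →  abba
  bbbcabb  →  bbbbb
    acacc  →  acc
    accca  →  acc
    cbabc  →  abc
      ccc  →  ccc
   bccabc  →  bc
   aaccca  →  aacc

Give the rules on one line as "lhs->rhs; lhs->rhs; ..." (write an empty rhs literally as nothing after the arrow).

  | cba => a
  | aaabcbb => aaabb
  | acabba => abba
  | bbbcabb => bbbbb

ca->; cb->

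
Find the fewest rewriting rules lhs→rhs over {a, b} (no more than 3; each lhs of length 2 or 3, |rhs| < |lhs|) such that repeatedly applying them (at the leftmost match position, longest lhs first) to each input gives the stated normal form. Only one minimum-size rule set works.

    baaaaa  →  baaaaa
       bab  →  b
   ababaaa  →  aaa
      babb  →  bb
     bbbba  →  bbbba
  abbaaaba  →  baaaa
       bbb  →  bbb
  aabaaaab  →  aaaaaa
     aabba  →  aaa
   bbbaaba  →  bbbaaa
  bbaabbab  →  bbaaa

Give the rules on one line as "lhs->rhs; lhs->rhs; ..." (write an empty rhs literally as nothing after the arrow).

aab->aa; ab->

  | baaaaa
  | bab => b
  | ababaaa => abaaa => aaa
  | babb => bb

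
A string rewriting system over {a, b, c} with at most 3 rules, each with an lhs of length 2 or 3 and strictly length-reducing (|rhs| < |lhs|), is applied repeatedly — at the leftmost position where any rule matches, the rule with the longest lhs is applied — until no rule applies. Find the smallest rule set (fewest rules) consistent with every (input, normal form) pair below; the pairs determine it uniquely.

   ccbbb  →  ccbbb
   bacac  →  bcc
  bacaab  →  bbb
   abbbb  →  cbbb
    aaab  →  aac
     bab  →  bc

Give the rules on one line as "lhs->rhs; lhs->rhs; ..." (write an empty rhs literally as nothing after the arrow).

ab->c; ca->b

  | ccbbb
  | bacac => babc => bcc
  | bacaab => babab => bcab => bbb
  | abbbb => cbbb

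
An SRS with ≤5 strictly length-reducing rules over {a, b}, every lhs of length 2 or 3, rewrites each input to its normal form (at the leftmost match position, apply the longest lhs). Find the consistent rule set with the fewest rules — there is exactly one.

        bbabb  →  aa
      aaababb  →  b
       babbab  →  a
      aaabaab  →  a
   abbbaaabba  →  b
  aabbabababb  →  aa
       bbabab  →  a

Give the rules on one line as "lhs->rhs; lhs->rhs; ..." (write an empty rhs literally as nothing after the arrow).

ab->b; abb->a; ba->b; bb->a

  | bbabb => aabb => aa
  | aaababb => aababb => ababb => babb => bbb => ab => b
  | babbab => bbbab => abab => bab => bb => a
  | aaabaab => aabaab => abaab => baab => bab => bb => a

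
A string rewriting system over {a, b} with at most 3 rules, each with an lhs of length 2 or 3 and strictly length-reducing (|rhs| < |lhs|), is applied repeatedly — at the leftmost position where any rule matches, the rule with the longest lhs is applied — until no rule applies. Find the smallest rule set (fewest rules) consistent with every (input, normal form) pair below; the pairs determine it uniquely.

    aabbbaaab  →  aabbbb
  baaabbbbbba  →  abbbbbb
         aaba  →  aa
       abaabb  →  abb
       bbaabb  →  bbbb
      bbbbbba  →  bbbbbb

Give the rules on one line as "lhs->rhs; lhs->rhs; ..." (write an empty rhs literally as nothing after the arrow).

ba->; baa->; bba->bb

  | aabbbaaab => aabbbaab => aabbbab => aabbbb
  | baaabbbbbba => abbbbbba => abbbbbb
  | aaba => aa
  | abaabb => abb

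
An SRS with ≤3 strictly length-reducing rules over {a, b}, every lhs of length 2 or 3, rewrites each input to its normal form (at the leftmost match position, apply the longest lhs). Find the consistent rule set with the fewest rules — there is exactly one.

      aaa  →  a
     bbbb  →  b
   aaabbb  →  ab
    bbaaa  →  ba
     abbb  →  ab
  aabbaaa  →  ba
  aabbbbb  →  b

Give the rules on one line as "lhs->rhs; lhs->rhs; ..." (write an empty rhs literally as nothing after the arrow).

aa->; bb->b

  | aaa => a
  | bbbb => bbb => bb => b
  | aaabbb => abbb => abb => ab
  | bbaaa => baaa => ba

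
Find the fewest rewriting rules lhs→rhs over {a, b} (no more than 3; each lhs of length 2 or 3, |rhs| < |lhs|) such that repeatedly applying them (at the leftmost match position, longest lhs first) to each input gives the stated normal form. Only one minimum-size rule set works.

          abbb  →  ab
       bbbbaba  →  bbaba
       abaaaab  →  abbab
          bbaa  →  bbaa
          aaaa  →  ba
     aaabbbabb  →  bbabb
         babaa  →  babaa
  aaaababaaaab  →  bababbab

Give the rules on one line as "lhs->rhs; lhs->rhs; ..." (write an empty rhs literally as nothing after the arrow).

  | abbb => ab
  | bbbbaba => bbaba
  | abaaaab => abbab
  | bbaa

aaa->b; bbb->b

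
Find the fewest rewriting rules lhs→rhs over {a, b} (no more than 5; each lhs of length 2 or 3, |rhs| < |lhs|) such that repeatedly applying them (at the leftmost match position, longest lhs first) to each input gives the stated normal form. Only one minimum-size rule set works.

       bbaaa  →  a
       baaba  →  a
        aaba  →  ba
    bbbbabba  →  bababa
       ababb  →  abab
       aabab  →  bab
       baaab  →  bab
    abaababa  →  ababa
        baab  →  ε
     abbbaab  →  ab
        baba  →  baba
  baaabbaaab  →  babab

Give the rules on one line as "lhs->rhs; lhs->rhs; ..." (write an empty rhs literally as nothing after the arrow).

aa->; abb->ab; bb->; bbb->ba

  | bbaaa => aaa => a
  | baaba => bba => a
  | aaba => ba
  | bbbbabba => bababba => bababa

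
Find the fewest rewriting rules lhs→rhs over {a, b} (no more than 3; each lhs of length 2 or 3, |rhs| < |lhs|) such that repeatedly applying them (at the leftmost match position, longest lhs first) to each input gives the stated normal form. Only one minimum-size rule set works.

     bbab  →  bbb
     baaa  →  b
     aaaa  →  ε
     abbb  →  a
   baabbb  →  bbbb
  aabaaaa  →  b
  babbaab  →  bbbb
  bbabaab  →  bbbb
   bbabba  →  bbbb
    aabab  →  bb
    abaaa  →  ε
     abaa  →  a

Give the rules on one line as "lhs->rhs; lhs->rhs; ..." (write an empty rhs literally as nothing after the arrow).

aa->; ab->a; ba->b

  | bbab => bbb
  | baaa => baa => ba => b
  | aaaa => aa => ε
  | abbb => abb => ab => a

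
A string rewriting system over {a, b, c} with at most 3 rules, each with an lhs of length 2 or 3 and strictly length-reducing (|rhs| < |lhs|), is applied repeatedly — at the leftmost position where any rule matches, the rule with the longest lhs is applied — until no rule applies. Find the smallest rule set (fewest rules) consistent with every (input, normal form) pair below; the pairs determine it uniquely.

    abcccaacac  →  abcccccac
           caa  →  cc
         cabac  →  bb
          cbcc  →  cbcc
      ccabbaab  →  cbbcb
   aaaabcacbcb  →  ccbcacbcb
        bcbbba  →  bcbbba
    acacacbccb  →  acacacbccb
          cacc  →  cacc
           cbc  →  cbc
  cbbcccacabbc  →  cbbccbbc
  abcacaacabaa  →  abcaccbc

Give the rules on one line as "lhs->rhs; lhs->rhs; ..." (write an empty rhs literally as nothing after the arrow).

aa->c; bac->bb; cab->b

  | abcccaacac => abcccccac
  | caa => cc
  | cabac => bac => bb
  | cbcc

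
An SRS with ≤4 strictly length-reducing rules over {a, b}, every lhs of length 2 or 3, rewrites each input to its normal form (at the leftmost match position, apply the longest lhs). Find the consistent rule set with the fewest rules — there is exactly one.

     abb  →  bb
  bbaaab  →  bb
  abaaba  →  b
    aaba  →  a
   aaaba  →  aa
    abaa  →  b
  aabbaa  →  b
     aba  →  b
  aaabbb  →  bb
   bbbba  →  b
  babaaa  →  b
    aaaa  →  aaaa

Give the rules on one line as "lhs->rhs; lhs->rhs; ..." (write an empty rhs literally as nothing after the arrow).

aab->; ab->b; ba->b; bba->ba

  | abb => bb
  | bbaaab => baaab => baab => bab => bb
  | abaaba => baaba => baba => bba => ba => b
  | aaba => a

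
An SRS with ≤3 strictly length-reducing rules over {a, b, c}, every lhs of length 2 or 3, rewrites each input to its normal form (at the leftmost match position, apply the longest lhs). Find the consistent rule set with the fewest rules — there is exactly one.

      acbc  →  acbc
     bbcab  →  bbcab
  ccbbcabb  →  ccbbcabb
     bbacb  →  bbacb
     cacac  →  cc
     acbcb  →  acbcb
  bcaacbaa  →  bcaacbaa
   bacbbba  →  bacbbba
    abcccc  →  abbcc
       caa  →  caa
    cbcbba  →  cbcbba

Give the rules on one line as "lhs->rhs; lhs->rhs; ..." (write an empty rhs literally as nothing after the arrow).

aca->; ccc->bc

  | acbc
  | bbcab
  | ccbbcabb
  | bbacb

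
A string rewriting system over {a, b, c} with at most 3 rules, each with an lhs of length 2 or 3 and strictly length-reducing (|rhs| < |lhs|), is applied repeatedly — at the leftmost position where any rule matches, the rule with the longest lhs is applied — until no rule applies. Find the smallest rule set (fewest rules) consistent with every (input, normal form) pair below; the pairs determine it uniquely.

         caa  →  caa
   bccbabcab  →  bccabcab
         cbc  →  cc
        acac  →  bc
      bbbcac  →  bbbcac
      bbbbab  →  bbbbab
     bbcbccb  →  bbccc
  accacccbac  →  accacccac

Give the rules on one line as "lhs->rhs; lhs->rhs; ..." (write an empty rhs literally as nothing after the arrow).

  | caa
  | bccbabcab => bccabcab
  | cbc => cc
  | acac => bc

aca->b; cb->c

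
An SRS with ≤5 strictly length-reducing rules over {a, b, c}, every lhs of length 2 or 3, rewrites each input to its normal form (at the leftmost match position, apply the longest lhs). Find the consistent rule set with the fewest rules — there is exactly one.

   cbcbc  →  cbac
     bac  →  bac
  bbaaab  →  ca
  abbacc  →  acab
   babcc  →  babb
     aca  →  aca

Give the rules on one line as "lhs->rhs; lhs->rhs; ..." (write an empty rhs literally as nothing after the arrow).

  | cbcbc => cbac
  | bac
  | bbaaab => caaab => ca
  | abbacc => acacc => acab

aab->; bba->ca; bcb->ba; cc->b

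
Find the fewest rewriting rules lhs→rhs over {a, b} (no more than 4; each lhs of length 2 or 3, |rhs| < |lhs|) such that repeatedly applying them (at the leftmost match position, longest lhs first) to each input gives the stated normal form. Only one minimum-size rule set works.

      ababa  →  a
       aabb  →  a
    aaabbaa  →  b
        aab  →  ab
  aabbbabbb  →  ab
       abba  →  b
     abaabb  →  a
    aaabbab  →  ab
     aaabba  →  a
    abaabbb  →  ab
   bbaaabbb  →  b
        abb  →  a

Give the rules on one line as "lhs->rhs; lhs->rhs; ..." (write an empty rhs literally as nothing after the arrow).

  | ababa => aba => a
  | aabb => abb => a
  | aaabbaa => babbaa => bbaa => aa => b
  | aab => ab

aa->b; aab->ab; ba->; bb->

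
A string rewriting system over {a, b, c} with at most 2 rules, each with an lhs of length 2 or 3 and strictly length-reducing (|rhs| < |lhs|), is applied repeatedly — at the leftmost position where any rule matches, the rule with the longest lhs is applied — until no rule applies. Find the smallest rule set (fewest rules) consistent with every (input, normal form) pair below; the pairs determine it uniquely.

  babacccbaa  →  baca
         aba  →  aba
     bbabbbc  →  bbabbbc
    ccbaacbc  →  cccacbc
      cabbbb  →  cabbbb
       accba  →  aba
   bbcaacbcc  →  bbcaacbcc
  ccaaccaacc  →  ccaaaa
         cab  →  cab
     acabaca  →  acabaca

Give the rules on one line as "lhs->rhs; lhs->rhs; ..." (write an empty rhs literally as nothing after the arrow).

  | babacccbaa => babacbaa => babacca => babaa => baca
  | aba
  | bbabbbc
  | ccbaacbc => cccacbc

acc->a; baa->ca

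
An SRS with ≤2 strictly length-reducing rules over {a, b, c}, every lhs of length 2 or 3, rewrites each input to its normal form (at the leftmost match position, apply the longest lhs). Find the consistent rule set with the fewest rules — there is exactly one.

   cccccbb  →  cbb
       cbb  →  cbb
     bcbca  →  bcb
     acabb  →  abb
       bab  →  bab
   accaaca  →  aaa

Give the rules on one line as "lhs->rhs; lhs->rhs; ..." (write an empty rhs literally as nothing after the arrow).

ca->; cc->

  | cccccbb => cccbb => cbb
  | cbb
  | bcbca => bcb
  | acabb => abb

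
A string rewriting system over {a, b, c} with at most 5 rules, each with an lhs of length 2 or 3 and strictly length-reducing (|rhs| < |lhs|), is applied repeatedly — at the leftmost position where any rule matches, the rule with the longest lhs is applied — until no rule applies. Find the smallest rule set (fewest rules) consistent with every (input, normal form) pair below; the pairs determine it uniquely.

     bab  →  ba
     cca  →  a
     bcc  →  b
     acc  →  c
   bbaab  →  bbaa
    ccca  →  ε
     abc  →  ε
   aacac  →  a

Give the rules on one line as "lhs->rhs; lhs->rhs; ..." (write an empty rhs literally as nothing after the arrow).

ab->a; ac->; ca->; cc->

  | bab => ba
  | cca => a
  | bcc => b
  | acc => c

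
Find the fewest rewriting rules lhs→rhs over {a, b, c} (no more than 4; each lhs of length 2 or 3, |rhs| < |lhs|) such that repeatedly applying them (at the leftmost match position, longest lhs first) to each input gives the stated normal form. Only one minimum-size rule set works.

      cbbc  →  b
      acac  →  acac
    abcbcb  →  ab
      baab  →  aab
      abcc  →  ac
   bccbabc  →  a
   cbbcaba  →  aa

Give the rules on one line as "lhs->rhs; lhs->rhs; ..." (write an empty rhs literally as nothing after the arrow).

  | cbbc => bbc => b
  | acac
  | abcbcb => abcb => ab
  | baab => aab

ba->a; bc->; cb->b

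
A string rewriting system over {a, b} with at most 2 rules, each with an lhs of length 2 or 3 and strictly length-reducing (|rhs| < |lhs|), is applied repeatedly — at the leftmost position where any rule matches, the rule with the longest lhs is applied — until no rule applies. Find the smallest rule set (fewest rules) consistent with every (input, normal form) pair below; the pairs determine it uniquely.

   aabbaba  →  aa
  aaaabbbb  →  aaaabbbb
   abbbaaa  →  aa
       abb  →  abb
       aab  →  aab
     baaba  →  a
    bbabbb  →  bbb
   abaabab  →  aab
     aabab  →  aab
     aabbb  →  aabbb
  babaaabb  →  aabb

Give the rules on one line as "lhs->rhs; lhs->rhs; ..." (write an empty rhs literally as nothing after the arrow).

  | aabbaba => aaba => aa
  | aaaabbbb
  | abbbaaa => abaa => aa
  | abb

ba->; bba->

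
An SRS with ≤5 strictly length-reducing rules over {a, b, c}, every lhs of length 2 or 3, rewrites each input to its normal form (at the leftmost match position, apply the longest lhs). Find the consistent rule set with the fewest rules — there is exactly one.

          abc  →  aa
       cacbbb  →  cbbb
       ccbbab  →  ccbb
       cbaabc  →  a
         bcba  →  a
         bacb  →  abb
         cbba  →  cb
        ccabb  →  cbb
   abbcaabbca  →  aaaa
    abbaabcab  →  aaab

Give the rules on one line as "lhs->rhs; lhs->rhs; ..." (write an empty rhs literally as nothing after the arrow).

ba->; bac->ab; bc->a; ca->

  | abc => aa
  | cacbbb => cbbb
  | ccbbab => ccbb
  | cbaabc => cabc => bc => a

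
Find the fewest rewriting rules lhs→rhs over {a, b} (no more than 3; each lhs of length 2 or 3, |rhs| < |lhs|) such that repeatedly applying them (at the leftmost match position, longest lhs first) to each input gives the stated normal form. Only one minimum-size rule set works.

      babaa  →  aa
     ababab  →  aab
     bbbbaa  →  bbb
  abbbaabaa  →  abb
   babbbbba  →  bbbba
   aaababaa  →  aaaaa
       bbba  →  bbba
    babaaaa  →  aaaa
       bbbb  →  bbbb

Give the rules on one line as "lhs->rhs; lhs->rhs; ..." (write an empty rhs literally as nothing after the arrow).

  | babaa => aa
  | ababab => aab
  | bbbbaa => bbb
  | abbbaabaa => abbbaa => abb

baa->; bab->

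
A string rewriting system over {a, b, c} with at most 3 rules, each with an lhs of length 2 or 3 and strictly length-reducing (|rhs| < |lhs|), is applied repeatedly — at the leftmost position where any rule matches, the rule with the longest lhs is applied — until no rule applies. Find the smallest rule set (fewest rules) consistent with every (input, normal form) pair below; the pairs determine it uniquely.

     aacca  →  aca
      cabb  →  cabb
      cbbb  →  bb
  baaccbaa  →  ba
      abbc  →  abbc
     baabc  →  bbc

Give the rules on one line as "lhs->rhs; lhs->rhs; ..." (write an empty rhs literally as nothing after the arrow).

aa->; aac->a; cb->

  | aacca => aca
  | cabb
  | cbbb => bb
  | baaccbaa => bacbaa => baaa => ba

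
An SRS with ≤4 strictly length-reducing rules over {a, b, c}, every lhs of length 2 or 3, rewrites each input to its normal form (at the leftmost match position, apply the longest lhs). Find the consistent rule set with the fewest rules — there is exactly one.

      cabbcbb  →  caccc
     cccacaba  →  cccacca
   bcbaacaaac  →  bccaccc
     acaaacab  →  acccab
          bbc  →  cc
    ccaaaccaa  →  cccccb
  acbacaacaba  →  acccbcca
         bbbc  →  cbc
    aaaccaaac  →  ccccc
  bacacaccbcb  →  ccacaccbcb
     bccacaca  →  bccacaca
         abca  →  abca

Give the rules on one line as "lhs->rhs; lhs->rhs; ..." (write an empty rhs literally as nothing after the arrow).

  | cabbcbb => caccbb => caccc
  | cccacaba => cccacca
  | bcbaacaaac => bccacaaac => bccacbac => bccaccc
  | acaaacab => acbacab => acccab

aa->b; aba->ca; ba->c; bb->c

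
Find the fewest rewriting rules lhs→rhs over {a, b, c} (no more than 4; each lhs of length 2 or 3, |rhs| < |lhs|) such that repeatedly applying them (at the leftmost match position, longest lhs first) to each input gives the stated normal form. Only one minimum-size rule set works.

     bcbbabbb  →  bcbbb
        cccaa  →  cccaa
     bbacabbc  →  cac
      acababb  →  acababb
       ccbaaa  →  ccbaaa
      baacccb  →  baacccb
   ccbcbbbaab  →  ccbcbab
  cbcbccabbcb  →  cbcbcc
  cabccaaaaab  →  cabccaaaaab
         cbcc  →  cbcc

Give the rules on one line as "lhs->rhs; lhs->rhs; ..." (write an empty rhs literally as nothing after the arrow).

  | bcbbabbb => bcbbb
  | cccaa
  | bbacabbc => cabbc => cac
  | acababb

acb->; bba->; bbc->c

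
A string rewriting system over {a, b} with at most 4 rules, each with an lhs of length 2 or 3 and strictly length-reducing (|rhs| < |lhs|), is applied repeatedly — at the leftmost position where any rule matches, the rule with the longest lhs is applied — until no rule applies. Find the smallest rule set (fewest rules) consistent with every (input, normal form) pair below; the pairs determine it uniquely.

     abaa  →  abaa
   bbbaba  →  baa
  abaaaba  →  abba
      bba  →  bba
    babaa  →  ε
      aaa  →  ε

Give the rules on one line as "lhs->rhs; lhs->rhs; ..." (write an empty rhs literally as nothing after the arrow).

aaa->; bab->a; bbb->bb

  | abaa
  | bbbaba => bbaba => baa
  | abaaaba => abba
  | bba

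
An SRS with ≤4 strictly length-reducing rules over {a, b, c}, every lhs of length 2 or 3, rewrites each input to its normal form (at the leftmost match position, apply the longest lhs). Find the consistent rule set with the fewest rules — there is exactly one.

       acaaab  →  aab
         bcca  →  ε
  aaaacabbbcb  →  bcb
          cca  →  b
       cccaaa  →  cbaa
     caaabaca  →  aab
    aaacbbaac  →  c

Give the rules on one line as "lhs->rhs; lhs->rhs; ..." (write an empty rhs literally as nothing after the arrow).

  | acaaab => caaab => aab
  | bcca => bb => ε
  | aaaacabbbcb => aaacabbbcb => aacabbbcb => acabbbcb => cabbbcb => bbbcb => bcb
  | cca => b

ac->c; bb->; ca->; cca->b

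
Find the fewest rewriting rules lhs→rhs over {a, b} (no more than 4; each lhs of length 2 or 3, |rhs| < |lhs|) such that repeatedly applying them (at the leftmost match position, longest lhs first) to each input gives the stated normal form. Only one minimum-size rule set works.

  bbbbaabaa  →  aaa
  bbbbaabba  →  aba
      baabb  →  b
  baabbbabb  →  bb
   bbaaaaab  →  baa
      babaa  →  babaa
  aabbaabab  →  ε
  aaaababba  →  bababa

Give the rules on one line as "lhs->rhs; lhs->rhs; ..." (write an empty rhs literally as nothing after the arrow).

  | bbbbaabaa => abaabaa => abbaaa => aaa
  | bbbbaabba => abaabba => abbaba => aba
  | baabb => bbab => b
  | baabbbabb => bbabbabb => bbabb => bb

aab->ba; bba->; bbb->a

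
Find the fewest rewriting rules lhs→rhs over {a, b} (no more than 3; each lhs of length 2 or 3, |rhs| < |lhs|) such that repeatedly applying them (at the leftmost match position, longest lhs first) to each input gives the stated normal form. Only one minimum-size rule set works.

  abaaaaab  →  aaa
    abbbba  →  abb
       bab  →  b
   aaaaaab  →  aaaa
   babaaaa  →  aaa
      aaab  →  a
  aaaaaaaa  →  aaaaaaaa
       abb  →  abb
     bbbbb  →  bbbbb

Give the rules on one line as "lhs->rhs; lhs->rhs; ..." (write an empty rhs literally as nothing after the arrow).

  | abaaaaab => aaaaab => aaa
  | abbbba => abb
  | bab => b
  | aaaaaab => aaaa

aab->; ba->; bba->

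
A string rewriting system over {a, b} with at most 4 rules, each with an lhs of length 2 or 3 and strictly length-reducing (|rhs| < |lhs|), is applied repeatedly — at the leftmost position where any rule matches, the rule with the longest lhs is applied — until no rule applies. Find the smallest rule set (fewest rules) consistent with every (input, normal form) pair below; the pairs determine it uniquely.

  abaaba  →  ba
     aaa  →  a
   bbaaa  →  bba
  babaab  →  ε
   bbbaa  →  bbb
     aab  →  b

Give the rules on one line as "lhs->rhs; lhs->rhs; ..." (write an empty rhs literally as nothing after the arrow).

aa->; ab->; bab->a

  | abaaba => aaba => ba
  | aaa => a
  | bbaaa => bba
  | babaab => aaab => ab => ε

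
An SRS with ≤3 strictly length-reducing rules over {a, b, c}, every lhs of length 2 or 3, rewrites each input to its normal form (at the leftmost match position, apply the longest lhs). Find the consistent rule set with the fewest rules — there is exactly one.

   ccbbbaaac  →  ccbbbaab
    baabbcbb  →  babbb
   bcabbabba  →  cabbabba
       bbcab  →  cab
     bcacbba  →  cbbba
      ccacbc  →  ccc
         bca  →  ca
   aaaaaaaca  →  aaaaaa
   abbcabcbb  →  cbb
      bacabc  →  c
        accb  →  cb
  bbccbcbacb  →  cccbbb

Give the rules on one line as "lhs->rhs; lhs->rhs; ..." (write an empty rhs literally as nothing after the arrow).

ac->b; aca->; bc->c

  | ccbbbaaac => ccbbbaab
  | baabbcbb => baabcbb => baacbb => babbb
  | bcabbabba => cabbabba
  | bbcab => bcab => cab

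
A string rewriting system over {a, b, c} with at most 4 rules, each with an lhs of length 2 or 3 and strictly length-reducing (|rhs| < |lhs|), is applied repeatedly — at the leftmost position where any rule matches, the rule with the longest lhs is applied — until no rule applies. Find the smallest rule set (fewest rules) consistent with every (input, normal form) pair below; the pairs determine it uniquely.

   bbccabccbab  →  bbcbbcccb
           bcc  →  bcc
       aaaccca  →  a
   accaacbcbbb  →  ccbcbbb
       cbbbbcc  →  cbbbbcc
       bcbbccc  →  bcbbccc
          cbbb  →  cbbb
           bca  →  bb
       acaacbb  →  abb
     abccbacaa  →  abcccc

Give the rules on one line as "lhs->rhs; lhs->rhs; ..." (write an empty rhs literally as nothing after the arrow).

  | bbccabccbab => bbcbbccbab => bbcbbcccb
  | bcc
  | aaaccca => aacca => aca => a
  | accaacbcbbb => caacbcbbb => bacbcbbb => ccbcbbb

ac->; ba->c; ca->b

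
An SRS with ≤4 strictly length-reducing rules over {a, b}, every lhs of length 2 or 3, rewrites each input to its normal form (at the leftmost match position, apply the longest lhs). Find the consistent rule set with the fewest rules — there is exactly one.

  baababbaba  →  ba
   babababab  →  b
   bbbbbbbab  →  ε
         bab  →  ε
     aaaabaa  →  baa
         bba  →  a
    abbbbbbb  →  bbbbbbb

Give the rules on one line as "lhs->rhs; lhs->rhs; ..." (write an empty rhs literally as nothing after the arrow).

ab->b; bab->; bba->a

  | baababbaba => bababbaba => abbaba => bbaba => aba => ba
  | babababab => ababab => babab => ab => b
  | bbbbbbbab => bbbbbab => bbbab => bab => ε
  | bab => ε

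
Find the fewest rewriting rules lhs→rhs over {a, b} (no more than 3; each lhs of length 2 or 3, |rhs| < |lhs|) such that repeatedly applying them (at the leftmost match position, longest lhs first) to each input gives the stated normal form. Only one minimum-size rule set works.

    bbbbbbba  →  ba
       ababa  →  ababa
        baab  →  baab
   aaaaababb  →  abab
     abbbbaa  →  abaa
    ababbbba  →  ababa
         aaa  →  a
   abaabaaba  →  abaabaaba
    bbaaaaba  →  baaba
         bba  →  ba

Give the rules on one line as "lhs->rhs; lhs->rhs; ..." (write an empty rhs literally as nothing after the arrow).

  | bbbbbbba => bbbbbba => bbbbba => bbbba => bbba => bba => ba
  | ababa
  | baab
  | aaaaababb => aaababb => ababb => abab

aaa->a; bb->b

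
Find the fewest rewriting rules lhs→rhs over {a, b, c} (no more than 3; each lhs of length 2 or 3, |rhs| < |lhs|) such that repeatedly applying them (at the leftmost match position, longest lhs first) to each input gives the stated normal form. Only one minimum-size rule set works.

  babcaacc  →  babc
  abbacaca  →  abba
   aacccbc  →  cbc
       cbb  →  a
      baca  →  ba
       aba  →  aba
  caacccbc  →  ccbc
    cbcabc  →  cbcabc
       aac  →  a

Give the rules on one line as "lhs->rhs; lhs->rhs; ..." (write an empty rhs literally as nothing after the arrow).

  | babcaacc => babcac => babc
  | abbacaca => abbaca => abba
  | aacccbc => accbc => cbc
  | cbb => a

ac->; cbb->a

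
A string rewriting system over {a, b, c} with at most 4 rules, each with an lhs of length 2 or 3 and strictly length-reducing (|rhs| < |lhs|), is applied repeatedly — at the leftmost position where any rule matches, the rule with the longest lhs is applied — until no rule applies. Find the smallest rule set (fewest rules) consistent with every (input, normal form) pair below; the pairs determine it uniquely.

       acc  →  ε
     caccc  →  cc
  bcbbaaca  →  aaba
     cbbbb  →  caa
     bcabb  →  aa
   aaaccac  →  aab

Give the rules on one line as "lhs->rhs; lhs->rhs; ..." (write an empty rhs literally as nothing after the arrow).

  | acc => bc => ε
  | caccc => cbcc => cc
  | bcbbaaca => bbaaca => aaaca => aaba
  | cbbbb => cabb => caa

ac->b; bb->a; bc->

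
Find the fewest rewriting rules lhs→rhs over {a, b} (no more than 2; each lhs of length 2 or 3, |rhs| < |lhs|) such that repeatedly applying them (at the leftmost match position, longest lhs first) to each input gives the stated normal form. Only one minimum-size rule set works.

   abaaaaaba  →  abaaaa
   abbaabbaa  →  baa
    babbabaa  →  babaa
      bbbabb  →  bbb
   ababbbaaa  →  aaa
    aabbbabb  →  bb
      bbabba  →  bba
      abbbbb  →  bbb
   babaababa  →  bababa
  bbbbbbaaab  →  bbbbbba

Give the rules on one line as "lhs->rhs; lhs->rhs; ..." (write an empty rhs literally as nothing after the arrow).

  | abaaaaaba => abaaaa
  | abbaabbaa => aabbaa => baa
  | babbabaa => babaa
  | bbbabb => bbb

aab->; abb->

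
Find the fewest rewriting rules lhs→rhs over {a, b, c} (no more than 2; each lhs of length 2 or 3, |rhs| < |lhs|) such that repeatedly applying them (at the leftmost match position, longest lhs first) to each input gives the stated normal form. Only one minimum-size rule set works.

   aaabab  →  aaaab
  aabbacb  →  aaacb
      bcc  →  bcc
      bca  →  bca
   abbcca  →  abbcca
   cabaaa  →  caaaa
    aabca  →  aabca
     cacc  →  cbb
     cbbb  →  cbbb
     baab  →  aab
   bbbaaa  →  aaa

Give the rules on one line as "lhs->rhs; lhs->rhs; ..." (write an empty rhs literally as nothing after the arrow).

  | aaabab => aaaab
  | aabbacb => aabacb => aaacb
  | bcc
  | bca

acc->bb; ba->a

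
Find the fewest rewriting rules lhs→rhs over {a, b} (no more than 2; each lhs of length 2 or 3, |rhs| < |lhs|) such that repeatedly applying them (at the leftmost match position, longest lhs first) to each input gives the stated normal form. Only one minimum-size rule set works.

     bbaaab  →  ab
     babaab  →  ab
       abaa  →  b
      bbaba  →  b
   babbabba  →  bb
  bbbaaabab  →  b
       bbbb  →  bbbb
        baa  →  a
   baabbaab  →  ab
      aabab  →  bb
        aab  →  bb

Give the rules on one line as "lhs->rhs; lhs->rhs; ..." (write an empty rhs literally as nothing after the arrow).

aa->b; ba->

  | bbaaab => baab => ab
  | babaab => baab => ab
  | abaa => aa => b
  | bbaba => bba => b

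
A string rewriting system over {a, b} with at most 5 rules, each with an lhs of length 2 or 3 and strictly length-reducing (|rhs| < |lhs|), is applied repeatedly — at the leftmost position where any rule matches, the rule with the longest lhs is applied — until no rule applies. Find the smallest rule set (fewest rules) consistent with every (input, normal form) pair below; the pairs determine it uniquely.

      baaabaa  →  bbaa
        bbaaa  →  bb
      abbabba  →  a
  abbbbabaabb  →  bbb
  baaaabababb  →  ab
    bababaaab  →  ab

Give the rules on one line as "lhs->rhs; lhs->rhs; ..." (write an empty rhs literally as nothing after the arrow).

aaa->; aab->a; abb->; bab->a

  | baaabaa => bbaa
  | bbaaa => bb
  | abbabba => abba => a
  | abbbbabaabb => bbabaabb => baaabb => bbb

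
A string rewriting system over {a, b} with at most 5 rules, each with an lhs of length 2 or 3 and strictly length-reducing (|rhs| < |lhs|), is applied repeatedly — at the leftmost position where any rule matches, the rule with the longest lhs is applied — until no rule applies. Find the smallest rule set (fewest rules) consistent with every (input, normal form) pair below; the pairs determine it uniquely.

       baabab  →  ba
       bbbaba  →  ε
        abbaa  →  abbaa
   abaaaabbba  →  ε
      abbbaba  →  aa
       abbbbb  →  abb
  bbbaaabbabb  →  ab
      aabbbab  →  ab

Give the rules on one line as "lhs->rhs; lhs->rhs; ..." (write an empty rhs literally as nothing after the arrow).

  | baabab => baab => ba
  | bbbaba => aba => ε
  | abbaa
  | abaaaabbba => aaabbba => aabba => aba => ε

aab->a; aba->; bab->; bbb->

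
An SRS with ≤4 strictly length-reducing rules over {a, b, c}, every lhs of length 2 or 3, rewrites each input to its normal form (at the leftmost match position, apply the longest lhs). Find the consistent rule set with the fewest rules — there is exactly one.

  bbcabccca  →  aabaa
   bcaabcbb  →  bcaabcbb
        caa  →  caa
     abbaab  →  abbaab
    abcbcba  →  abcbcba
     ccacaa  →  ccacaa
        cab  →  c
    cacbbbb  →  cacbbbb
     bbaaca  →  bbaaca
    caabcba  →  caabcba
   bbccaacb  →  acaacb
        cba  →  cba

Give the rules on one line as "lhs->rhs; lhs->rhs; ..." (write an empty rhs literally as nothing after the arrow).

bbc->a; cab->c; ccc->a

  | bbcabccca => aabccca => aabaa
  | bcaabcbb
  | caa
  | abbaab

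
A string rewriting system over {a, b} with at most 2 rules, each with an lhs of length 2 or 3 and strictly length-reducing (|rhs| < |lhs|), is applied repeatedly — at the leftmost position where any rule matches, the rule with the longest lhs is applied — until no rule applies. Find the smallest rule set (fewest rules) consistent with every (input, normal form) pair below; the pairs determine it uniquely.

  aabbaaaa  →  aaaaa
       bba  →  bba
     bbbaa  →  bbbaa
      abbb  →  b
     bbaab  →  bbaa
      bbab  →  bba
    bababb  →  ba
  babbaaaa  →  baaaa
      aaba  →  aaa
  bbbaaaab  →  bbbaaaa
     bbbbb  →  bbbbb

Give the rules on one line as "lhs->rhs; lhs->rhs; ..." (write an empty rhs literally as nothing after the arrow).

  | aabbaaaa => aaaaa
  | bba
  | bbbaa
  | abbb => b

ab->a; abb->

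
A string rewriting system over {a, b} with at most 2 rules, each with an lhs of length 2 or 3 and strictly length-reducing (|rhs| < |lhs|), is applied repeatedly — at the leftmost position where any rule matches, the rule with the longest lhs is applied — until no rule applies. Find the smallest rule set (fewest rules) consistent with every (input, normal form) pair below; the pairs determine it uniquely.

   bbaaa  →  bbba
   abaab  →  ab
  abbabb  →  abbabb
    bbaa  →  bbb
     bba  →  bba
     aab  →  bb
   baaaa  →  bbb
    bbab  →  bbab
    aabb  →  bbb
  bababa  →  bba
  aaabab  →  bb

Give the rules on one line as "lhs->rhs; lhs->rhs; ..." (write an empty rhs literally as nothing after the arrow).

aa->b; aba->

  | bbaaa => bbba
  | abaab => ab
  | abbabb
  | bbaa => bbb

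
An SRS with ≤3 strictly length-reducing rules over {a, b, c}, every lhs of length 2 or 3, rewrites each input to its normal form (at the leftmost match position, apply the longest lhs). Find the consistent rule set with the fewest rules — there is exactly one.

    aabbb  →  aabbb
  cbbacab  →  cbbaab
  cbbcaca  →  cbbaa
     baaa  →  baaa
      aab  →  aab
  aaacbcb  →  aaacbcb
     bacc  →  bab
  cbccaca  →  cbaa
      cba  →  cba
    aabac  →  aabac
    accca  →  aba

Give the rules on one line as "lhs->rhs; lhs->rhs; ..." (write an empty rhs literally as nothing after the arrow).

  | aabbb
  | cbbacab => cbbaab
  | cbbcaca => cbbaca => cbbaa
  | baaa

acc->ab; ca->a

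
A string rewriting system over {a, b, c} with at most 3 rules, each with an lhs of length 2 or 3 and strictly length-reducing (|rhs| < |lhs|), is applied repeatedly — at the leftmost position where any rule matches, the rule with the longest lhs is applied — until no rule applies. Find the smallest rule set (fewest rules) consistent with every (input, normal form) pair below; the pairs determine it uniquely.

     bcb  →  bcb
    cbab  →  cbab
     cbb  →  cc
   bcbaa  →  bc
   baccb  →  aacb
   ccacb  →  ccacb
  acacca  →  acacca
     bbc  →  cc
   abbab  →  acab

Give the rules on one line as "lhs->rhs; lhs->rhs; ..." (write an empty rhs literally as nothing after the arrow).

  | bcb
  | cbab
  | cbb => cc
  | bcbaa => bc

baa->; bac->aa; bb->c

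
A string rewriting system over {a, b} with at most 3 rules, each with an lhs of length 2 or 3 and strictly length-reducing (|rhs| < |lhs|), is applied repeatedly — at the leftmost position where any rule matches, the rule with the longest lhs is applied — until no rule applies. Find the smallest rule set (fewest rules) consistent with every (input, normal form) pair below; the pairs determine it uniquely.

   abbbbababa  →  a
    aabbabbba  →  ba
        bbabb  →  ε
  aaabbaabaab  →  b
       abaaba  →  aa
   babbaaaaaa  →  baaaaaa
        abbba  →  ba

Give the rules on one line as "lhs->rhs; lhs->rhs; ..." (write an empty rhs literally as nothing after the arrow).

  | abbbbababa => bbbbababa => bbababa => ababa => aba => a
  | aabbabbba => abbabbba => bbabbba => abbba => bbba => ba
  | bbabb => abb => bb => ε
  | aaabbaabaab => aabbaabaab => abbaabaab => bbaabaab => aabaab => aaab => aab => ab => b

ab->b; aba->a; bb->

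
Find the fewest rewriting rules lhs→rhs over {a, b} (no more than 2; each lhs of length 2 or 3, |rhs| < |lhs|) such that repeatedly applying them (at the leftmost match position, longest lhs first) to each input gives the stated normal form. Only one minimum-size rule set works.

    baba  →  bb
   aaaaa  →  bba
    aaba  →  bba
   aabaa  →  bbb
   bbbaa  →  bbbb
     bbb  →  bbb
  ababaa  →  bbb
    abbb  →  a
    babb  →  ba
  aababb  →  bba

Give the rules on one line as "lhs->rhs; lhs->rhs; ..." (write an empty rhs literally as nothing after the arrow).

  | baba => baa => bb
  | aaaaa => baaa => bba
  | aaba => bba
  | aabaa => bbaa => bbb

aa->b; ab->a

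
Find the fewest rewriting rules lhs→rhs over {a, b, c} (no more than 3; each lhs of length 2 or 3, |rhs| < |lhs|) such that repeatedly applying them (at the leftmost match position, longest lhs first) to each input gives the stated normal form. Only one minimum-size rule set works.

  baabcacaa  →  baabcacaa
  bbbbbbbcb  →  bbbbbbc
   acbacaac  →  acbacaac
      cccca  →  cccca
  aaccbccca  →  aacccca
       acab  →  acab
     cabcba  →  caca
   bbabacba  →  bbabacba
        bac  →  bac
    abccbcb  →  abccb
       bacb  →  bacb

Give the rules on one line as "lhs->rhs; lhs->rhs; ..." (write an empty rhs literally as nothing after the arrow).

  | baabcacaa
  | bbbbbbbcb => bbbbbbc
  | acbacaac
  | cccca

bcb->c; cbc->c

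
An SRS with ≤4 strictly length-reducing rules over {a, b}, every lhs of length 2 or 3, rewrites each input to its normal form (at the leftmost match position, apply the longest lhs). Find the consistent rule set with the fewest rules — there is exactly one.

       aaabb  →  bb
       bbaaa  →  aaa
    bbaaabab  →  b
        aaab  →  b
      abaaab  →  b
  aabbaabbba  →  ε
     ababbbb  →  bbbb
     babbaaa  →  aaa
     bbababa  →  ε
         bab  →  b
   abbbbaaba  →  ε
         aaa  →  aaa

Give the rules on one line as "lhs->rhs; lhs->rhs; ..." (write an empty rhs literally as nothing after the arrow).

ab->b; ba->; bba->a

  | aaabb => aabb => abb => bb
  | bbaaa => aaa
  | bbaaabab => aaabab => aabab => abab => bab => b
  | aaab => aab => ab => b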